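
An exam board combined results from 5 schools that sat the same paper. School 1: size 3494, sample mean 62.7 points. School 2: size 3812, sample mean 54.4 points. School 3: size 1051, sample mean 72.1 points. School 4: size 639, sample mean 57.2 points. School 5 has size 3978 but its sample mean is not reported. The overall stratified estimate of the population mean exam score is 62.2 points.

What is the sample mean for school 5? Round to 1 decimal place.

Σ Nₕx̄ₕ = N·μ, so 3978·x̄_5 = 12974·62.2 − (3494·62.7 + 3812·54.4 + 1051·72.1 + 639·57.2).
= 806982.8 − 538774.5 = 268208.3.
x̄_5 = 268208.3 / 3978 = 67.423... → 67.4.

67.4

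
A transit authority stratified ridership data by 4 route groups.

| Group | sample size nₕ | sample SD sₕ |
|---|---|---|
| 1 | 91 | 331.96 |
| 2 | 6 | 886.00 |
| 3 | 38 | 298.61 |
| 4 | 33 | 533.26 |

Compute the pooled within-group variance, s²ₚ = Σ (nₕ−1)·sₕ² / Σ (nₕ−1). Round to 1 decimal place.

1: (91−1)·331.96² = 90·110197.4416 = 9917769.744
2: (6−1)·886.00² = 5·784996 = 3924980
3: (38−1)·298.61² = 37·89167.9321 = 3299213.4877
4: (33−1)·533.26² = 32·284366.2276 = 9099719.2832
Numerator = 26241682.5149; denominator = Σ(nₕ−1) = 164.
s²ₚ = 26241682.5149/164 = 160010.259... → 160010.3.

160010.3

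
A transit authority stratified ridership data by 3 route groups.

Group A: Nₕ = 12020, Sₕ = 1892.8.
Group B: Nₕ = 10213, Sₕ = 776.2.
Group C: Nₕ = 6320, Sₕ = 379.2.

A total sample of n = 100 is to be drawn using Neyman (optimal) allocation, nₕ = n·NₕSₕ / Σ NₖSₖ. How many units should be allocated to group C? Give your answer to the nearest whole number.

7

A: NₕSₕ = 12020·1892.8 = 22751456
B: NₕSₕ = 10213·776.2 = 7927330.6
C: NₕSₕ = 6320·379.2 = 2396544
Σ NₕSₕ = 33075330.6.
n_C = 100·2396544/33075330.6 = 7.246... → 7.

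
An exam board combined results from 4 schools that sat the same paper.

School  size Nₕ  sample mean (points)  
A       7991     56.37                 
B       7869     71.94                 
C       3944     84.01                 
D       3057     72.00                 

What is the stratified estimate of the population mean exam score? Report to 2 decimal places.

x̄_st = (Σ Nₕx̄ₕ) / (Σ Nₕ) = (7991·56.37 + 7869·71.94 + 3944·84.01 + 3057·72.00) / 22861
= 1567987.97 / 22861 = 68.5879... → 68.59.

68.59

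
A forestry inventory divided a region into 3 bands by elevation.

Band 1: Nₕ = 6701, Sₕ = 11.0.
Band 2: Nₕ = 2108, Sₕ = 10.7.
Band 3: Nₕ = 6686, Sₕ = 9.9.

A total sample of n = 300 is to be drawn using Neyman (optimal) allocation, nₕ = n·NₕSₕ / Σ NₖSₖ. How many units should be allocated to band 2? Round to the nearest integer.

42

Σ NₕSₕ = 6701·11.0 + 2108·10.7 + 6686·9.9 = 162458.
Share for 2: 22555.6/162458 = 0.13884.
n_2 = 300 × 0.13884 = 41.652... → 42.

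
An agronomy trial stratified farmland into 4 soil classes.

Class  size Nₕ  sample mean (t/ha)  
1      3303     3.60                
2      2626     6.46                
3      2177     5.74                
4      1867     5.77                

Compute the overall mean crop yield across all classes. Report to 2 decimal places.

5.23

N = 9973; weights Wₕ = Nₕ/N = (0.3312, 0.2633, 0.2183, 0.1872).
x̄_st = Σ Wₕ·x̄ₕ = 0.3312·3.60 + 0.2633·6.46 + 0.2183·5.74 + 0.1872·5.77 ≈ 5.2264...
→ 5.23.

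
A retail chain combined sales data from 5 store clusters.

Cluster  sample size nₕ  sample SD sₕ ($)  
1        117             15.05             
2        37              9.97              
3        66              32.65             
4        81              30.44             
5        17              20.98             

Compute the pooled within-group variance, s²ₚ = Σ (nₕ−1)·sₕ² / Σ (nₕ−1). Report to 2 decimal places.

576.08

1: (117−1)·15.05² = 116·226.5025 = 26274.29
2: (37−1)·9.97² = 36·99.4009 = 3578.4324
3: (66−1)·32.65² = 65·1066.0225 = 69291.4625
4: (81−1)·30.44² = 80·926.5936 = 74127.488
5: (17−1)·20.98² = 16·440.1604 = 7042.5664
Numerator = 180314.2393; denominator = Σ(nₕ−1) = 313.
s²ₚ = 180314.2393/313 = 576.0838... → 576.08.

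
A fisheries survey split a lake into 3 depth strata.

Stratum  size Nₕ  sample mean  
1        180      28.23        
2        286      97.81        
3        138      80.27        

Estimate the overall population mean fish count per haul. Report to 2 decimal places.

N = 180 + 286 + 138 = 604.
Overall mean = Σ (Nₕ/N)·x̄ₕ — weight by population share, not a simple average.
Σ Nₕx̄ₕ = 180·28.23 + 286·97.81 + 138·80.27 = 5081.4 + 27973.66 + 11077.26 = 44132.32.
Divide by N: 44132.32 / 604 = 73.0668... → 73.07.

73.07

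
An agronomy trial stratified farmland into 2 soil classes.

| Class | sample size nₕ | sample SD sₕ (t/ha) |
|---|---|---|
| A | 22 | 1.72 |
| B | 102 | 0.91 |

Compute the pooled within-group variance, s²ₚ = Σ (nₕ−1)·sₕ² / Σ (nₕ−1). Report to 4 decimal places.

Degrees of freedom: 21 + 101 = 122.
Σ(nₕ−1)sₕ² = 21·2.9584 + 101·0.8281 = 145.7645.
s²ₚ = 145.7645 / 122 = 1.194791... → 1.1948.

1.1948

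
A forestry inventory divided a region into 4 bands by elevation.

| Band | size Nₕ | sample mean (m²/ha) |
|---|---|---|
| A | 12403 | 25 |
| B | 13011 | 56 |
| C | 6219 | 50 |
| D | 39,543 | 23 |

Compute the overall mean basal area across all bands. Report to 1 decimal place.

31.7

N = 71176; weights Wₕ = Nₕ/N = (0.1743, 0.1828, 0.0874, 0.5556).
x̄_st = Σ Wₕ·x̄ₕ = 0.1743·25 + 0.1828·56 + 0.0874·50 + 0.5556·23 ≈ 31.740...
→ 31.7.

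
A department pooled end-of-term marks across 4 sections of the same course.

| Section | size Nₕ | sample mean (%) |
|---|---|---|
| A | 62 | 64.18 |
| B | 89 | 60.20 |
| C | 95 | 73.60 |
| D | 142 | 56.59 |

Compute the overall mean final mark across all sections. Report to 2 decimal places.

N = 62 + 89 + 95 + 142 = 388.
The stratified mean weights each stratum mean by its population share Nₕ/N.
Σ Nₕx̄ₕ = 62·64.18 + 89·60.20 + 95·73.60 + 142·56.59 = 3979.16 + 5357.8 + 6992 + 8035.78 = 24364.74.
Divide by N: 24364.74 / 388 = 62.7957... → 62.80.

62.80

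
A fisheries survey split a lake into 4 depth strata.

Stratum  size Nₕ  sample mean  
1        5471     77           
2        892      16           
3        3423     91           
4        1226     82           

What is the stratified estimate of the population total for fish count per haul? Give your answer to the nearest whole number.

Population total = Σ Nₕ·x̄ₕ (each stratum's size times its mean).
5471·77 + 892·16 + 3423·91 + 1226·82 = 421267 + 14272 + 311493 + 100532 = 847564.

847564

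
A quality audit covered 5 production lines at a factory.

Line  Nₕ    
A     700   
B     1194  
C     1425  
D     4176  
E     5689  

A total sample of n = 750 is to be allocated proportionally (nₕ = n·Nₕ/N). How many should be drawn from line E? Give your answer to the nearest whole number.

N = 700 + 1194 + 1425 + 4176 + 5689 = 13184.
n_E = 750·5689/13184 = 323.631... → 324.

324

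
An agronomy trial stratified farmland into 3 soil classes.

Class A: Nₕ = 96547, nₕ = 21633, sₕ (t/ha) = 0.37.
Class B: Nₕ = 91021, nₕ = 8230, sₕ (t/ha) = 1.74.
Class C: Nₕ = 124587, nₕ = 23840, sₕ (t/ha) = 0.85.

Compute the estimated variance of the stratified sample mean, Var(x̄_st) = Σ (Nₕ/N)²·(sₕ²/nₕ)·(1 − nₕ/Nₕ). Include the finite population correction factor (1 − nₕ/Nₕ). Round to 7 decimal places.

N = 312155. Term for each stratum: Wₕ²sₕ²/nₕ·(1−nₕ/Nₕ).
Var(x̄_st) = 0.0000004697 + 0.0000284500 + 0.0000039039 = 0.0000328236 → 0.0000328.

0.0000328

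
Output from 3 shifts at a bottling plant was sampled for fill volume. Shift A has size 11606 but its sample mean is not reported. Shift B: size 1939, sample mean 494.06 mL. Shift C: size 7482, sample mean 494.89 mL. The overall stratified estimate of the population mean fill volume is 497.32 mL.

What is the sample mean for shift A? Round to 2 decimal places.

499.43

N = 11606 + 1939 + 7482 = 21027.
Overall total = μ·N = 497.32·21027 = 10457147.64.
Subtract the known strata: 1939·494.06 + 7482·494.89 = 4660749.32.
Remaining total for shift A: 10457147.64 − 4660749.32 = 5796398.32.
Divide by its size: 5796398.32 / 11606 = 499.4312... → 499.43.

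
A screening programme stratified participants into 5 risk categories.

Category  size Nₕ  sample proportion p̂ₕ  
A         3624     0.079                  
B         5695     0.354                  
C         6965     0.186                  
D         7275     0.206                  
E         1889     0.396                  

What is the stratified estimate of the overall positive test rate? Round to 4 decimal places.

0.2297

Wₕ = Nₕ/N with N = 25448: 0.1424, 0.2238, 0.2737, 0.2859, 0.0742.
p̂_st = 0.1424·0.079 + 0.2238·0.354 + 0.2737·0.186 + 0.2859·0.206 + 0.0742·0.396 ≈ 0.229665... → 0.2297.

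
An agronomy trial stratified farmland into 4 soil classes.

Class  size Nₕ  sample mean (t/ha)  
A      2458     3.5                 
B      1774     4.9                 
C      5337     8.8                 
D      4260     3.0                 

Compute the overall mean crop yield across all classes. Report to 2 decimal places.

x̄_st = (Σ Nₕx̄ₕ) / (Σ Nₕ) = (2458·3.5 + 1774·4.9 + 5337·8.8 + 4260·3.0) / 13829
= 77041.2 / 13829 = 5.5710... → 5.57.

5.57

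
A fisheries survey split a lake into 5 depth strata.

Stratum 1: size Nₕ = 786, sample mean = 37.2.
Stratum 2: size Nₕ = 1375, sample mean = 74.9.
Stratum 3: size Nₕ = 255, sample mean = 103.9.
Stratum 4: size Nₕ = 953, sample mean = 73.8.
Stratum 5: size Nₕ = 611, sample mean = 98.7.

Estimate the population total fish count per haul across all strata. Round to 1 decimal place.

Estimate total by summing Nₕ·x̄ₕ over strata.
786·37.2 + 1375·74.9 + 255·103.9 + 953·73.8 + 611·98.7 = 29239.2 + 102987.5 + 26494.5 + 70331.4 + 60305.7 = 289358.3.

289358.3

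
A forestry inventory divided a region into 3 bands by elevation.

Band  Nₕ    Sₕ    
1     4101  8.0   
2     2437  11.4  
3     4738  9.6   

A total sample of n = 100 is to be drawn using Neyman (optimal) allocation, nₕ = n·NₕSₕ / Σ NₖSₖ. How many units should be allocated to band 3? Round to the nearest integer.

43

1: NₕSₕ = 4101·8.0 = 32808
2: NₕSₕ = 2437·11.4 = 27781.8
3: NₕSₕ = 4738·9.6 = 45484.8
Σ NₕSₕ = 106074.6.
n_3 = 100·45484.8/106074.6 = 42.880... → 43.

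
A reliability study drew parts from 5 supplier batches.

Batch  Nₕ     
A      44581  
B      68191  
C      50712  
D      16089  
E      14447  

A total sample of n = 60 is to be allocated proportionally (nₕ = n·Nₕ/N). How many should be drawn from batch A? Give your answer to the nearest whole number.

14

N = 44581 + 68191 + 50712 + 16089 + 14447 = 194020.
n_A = 60·44581/194020 = 13.787... → 14.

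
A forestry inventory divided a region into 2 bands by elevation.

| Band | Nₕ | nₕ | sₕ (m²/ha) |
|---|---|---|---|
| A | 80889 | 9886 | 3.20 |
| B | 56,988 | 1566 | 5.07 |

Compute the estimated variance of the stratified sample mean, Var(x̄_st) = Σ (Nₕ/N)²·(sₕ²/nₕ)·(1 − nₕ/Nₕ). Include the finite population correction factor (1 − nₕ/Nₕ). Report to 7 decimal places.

0.0030401

N = 137877; Wₕ = Nₕ/N.
band A: (80889/137877)²·3.20²/9886·(1 − 9886/80889) = 0.0003129406
band B: (56988/137877)²·5.07²/1566·(1 − 1566/56988) = 0.0027271318
Sum = 0.0030400723 → 0.0030401.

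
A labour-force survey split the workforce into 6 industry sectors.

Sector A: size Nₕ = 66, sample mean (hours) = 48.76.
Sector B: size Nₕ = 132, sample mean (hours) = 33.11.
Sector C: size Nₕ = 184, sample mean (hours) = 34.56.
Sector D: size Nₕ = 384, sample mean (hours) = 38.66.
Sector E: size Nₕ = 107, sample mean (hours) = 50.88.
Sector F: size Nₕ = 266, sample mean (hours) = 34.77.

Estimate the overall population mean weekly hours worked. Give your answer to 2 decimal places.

38.18

N = 66 + 132 + 184 + 384 + 107 + 266 = 1139.
Overall mean = Σ (Nₕ/N)·x̄ₕ — weight by population share, not a simple average.
Σ Nₕx̄ₕ = 66·48.76 + 132·33.11 + 184·34.56 + 384·38.66 + 107·50.88 + 266·34.77 = 3218.16 + 4370.52 + 6359.04 + 14845.44 + 5444.16 + 9248.82 = 43486.14.
Divide by N: 43486.14 / 1139 = 38.1792... → 38.18.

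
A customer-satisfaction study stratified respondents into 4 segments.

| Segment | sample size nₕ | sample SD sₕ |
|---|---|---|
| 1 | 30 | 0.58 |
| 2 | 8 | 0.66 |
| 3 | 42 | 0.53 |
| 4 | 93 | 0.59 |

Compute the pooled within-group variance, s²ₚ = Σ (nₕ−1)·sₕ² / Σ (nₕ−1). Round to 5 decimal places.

0.33341

Degrees of freedom: 29 + 7 + 41 + 92 = 169.
Σ(nₕ−1)sₕ² = 29·0.3364 + 7·0.4356 + 41·0.2809 + 92·0.3481 = 56.3469.
s²ₚ = 56.3469 / 169 = 0.3334136... → 0.33341.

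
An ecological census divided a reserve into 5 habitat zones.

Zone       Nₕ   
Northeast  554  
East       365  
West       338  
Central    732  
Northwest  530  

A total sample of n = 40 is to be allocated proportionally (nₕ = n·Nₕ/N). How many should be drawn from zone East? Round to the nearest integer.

Share of zone East = 365/2519 = 0.14490.
Allocate 40 × 0.14490 = 5.796... → 6.

6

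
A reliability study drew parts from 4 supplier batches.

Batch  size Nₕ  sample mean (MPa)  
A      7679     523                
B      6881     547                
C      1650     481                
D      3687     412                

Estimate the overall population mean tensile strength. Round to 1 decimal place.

x̄_st = (Σ Nₕx̄ₕ) / (Σ Nₕ) = (7679·523 + 6881·547 + 1650·481 + 3687·412) / 19897
= 10092718 / 19897 = 507.248... → 507.2.

507.2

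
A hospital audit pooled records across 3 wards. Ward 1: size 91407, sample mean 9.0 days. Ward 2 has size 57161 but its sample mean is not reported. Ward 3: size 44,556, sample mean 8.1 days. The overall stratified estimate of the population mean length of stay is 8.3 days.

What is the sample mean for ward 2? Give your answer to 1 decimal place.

7.3

Σ Nₕx̄ₕ = N·μ, so 57161·x̄_2 = 193124·8.3 − (91407·9.0 + 44556·8.1).
= 1602929.2 − 1183566.6 = 419362.6.
x̄_2 = 419362.6 / 57161 = 7.337... → 7.3.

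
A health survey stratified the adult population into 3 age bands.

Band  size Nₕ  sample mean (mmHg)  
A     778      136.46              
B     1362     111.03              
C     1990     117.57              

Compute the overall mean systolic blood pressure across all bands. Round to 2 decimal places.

118.97

N = 778 + 1362 + 1990 = 4130.
Weight each subgroup mean by Nₕ/N and sum.
Σ Nₕx̄ₕ = 778·136.46 + 1362·111.03 + 1990·117.57 = 106165.88 + 151222.86 + 233964.3 = 491353.04.
Divide by N: 491353.04 / 4130 = 118.9717... → 118.97.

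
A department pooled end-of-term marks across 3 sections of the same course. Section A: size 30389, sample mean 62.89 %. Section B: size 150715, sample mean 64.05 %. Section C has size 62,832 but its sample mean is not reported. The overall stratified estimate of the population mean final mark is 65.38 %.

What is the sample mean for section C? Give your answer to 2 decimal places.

69.77

Σ Nₕx̄ₕ = N·μ, so 62832·x̄_C = 243936·65.38 − (30389·62.89 + 150715·64.05).
= 15948535.68 − 11564459.96 = 4384075.72.
x̄_C = 4384075.72 / 62832 = 69.7746... → 69.77.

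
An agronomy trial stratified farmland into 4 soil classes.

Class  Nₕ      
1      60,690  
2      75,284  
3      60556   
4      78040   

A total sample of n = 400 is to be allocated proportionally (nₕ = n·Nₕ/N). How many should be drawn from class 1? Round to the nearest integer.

N = 60690 + 75284 + 60556 + 78040 = 274570.
n_1 = 400·60690/274570 = 88.415... → 88.

88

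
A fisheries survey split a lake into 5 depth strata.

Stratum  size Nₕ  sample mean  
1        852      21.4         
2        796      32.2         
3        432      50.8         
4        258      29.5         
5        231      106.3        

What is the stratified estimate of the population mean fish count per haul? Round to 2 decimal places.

x̄_st = (Σ Nₕx̄ₕ) / (Σ Nₕ) = (852·21.4 + 796·32.2 + 432·50.8 + 258·29.5 + 231·106.3) / 2569
= 97975.9 / 2569 = 38.1378... → 38.14.

38.14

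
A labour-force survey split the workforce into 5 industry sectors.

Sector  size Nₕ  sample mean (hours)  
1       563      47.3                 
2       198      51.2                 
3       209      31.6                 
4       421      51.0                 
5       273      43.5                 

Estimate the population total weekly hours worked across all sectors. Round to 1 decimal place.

Estimate total by summing Nₕ·x̄ₕ over strata.
563·47.3 + 198·51.2 + 209·31.6 + 421·51.0 + 273·43.5 = 26629.9 + 10137.6 + 6604.4 + 21471 + 11875.5 = 76718.4.

76718.4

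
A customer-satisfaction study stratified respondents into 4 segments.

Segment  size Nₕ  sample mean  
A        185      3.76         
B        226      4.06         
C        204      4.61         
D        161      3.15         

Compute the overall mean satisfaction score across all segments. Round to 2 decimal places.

N = 185 + 226 + 204 + 161 = 776.
The stratified mean weights each stratum mean by its population share Nₕ/N.
Σ Nₕx̄ₕ = 185·3.76 + 226·4.06 + 204·4.61 + 161·3.15 = 695.6 + 917.56 + 940.44 + 507.15 = 3060.75.
Divide by N: 3060.75 / 776 = 3.9443... → 3.94.

3.94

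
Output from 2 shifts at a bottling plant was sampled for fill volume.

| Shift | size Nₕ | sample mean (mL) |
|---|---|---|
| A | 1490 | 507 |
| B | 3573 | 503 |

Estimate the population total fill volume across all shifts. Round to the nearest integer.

2552649

A: 1490·507 = 755430
B: 3573·503 = 1797219
τ̂ = Σ Nₕx̄ₕ = 2552649.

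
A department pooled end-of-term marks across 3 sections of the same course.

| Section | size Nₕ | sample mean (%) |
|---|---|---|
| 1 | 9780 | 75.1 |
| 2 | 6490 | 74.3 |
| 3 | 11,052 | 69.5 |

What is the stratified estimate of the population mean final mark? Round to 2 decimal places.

72.64

N = 9780 + 6490 + 11052 = 27322.
Overall mean = Σ (Nₕ/N)·x̄ₕ — weight by population share, not a simple average.
Σ Nₕx̄ₕ = 9780·75.1 + 6490·74.3 + 11052·69.5 = 734478 + 482207 + 768114 = 1984799.
Divide by N: 1984799 / 27322 = 72.6447... → 72.64.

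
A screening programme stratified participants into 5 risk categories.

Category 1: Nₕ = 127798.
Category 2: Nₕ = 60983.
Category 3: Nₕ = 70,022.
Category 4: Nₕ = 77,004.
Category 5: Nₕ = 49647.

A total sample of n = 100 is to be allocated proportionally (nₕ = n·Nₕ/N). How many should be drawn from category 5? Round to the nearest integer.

Share of category 5 = 49647/385454 = 0.12880.
Allocate 100 × 0.12880 = 12.880... → 13.

13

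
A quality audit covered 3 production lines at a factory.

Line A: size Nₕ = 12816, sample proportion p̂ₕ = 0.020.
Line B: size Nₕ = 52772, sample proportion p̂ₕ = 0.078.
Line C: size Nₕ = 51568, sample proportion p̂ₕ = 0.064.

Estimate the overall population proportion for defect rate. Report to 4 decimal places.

0.0655

N = 12816 + 52772 + 51568 = 117156.
Overall proportion = Σ (Nₕ/N)·p̂ₕ.
Σ Nₕp̂ₕ = 256.32 + 4116.216 + 3300.352 = 7672.888.
7672.888 / 117156 = 0.065493... → 0.0655.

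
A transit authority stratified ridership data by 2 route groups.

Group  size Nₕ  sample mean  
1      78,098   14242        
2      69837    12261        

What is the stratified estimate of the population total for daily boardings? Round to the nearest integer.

1968543173

1: 78098·14242 = 1112271716
2: 69837·12261 = 856271457
τ̂ = Σ Nₕx̄ₕ = 1968543173.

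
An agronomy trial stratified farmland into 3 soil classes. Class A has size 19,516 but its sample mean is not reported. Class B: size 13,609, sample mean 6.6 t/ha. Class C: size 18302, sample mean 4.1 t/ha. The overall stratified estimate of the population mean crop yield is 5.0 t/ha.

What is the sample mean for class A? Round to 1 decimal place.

Σ Nₕx̄ₕ = N·μ, so 19516·x̄_A = 51427·5.0 − (13609·6.6 + 18302·4.1).
= 257135 − 164857.6 = 92277.4.
x̄_A = 92277.4 / 19516 = 4.728... → 4.7.

4.7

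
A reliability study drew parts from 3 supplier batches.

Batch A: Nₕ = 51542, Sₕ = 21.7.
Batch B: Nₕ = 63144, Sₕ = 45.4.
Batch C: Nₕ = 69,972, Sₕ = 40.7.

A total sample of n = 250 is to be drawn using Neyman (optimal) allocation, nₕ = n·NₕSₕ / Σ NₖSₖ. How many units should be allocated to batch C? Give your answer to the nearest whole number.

104

Σ NₕSₕ = 51542·21.7 + 63144·45.4 + 69972·40.7 = 6833059.4.
Share for C: 2847860.4/6833059.4 = 0.41678.
n_C = 250 × 0.41678 = 104.194... → 104.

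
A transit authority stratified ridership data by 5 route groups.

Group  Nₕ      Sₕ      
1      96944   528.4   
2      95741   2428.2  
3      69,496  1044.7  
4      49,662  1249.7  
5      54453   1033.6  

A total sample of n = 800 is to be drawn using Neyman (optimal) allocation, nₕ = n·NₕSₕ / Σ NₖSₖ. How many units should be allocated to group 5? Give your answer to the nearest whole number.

Σ NₕSₕ = 96944·528.4 + 95741·2428.2 + 69496·1044.7 + 49662·1249.7 + 54453·1033.6 = 474651199.2.
Share for 5: 56282620.8/474651199.2 = 0.11858.
n_5 = 800 × 0.11858 = 94.861... → 95.

95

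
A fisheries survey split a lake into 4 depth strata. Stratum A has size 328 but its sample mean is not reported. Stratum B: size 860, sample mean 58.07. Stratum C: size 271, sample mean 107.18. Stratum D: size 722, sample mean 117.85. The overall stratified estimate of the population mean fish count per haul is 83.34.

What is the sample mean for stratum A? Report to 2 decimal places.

53.94

N = 328 + 860 + 271 + 722 = 2181.
Overall total = μ·N = 83.34·2181 = 181764.54.
Subtract the known strata: 860·58.07 + 271·107.18 + 722·117.85 = 164073.68.
Remaining total for stratum A: 181764.54 − 164073.68 = 17690.86.
Divide by its size: 17690.86 / 328 = 53.9355... → 53.94.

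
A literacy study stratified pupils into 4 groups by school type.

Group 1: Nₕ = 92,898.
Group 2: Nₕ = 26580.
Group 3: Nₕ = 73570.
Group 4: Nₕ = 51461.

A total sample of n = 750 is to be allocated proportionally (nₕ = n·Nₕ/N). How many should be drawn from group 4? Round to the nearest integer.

Share of group 4 = 51461/244509 = 0.21047.
Allocate 750 × 0.21047 = 157.850... → 158.

158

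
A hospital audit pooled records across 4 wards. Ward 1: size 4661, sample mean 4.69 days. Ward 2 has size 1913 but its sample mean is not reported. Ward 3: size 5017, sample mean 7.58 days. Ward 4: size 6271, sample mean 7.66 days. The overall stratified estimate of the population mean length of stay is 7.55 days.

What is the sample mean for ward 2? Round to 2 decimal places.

Σ Nₕx̄ₕ = N·μ, so 1913·x̄_2 = 17862·7.55 − (4661·4.69 + 5017·7.58 + 6271·7.66).
= 134858.1 − 107924.81 = 26933.29.
x̄_2 = 26933.29 / 1913 = 14.0791... → 14.08.

14.08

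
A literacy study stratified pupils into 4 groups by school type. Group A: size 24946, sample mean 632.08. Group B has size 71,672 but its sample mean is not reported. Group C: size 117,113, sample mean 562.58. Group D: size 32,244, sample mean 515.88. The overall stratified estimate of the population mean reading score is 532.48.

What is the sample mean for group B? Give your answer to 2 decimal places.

456.10

Σ Nₕx̄ₕ = N·μ, so 71672·x̄_B = 245975·532.48 − (24946·632.08 + 117113·562.58 + 32244·515.88).
= 130976768 − 98287333.94 = 32689434.06.
x̄_B = 32689434.06 / 71672 = 456.0977... → 456.10.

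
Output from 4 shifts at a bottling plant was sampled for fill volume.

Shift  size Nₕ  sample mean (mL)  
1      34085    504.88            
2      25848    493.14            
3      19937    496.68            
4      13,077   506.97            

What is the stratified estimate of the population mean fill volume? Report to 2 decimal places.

500.15

N = 92947; weights Wₕ = Nₕ/N = (0.3667, 0.2781, 0.2145, 0.1407).
x̄_st = Σ Wₕ·x̄ₕ = 0.3667·504.88 + 0.2781·493.14 + 0.2145·496.68 + 0.1407·506.97 ≈ 500.1503...
→ 500.15.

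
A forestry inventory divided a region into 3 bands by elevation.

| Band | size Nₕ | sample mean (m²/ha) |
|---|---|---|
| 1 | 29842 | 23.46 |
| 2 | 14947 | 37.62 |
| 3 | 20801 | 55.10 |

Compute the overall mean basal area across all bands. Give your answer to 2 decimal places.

x̄_st = (Σ Nₕx̄ₕ) / (Σ Nₕ) = (29842·23.46 + 14947·37.62 + 20801·55.10) / 65590
= 2408534.56 / 65590 = 36.7211... → 36.72.

36.72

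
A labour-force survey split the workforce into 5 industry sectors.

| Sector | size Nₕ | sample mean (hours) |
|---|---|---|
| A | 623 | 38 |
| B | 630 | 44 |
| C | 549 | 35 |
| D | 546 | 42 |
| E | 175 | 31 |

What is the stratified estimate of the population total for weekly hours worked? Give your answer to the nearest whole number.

A: 623·38 = 23674
B: 630·44 = 27720
C: 549·35 = 19215
D: 546·42 = 22932
E: 175·31 = 5425
τ̂ = Σ Nₕx̄ₕ = 98966.

98966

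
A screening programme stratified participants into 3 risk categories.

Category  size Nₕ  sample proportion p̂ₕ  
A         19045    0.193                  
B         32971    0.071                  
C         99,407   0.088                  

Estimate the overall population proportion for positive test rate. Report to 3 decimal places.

0.098

Wₕ = Nₕ/N with N = 151423: 0.1258, 0.2177, 0.6565.
p̂_st = 0.1258·0.193 + 0.2177·0.071 + 0.6565·0.088 ≈ 0.09750... → 0.098.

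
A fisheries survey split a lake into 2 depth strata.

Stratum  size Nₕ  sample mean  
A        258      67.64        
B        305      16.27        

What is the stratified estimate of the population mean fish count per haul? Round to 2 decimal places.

x̄_st = (Σ Nₕx̄ₕ) / (Σ Nₕ) = (258·67.64 + 305·16.27) / 563
= 22413.47 / 563 = 39.8108... → 39.81.

39.81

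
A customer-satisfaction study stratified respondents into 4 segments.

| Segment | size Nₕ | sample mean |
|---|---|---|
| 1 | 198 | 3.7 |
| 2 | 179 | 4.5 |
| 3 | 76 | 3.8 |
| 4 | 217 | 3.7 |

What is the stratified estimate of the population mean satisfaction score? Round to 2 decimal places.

N = 670; weights Wₕ = Nₕ/N = (0.2955, 0.2672, 0.1134, 0.3239).
x̄_st = Σ Wₕ·x̄ₕ = 0.2955·3.7 + 0.2672·4.5 + 0.1134·3.8 + 0.3239·3.7 ≈ 3.9251...
→ 3.93.

3.93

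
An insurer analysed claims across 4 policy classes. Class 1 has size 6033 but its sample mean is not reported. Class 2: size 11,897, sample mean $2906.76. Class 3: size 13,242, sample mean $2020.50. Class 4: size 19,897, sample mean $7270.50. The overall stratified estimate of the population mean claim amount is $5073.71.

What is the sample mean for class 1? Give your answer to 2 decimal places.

N = 6033 + 11897 + 13242 + 19897 = 51069.
Overall total = μ·N = 5073.71·51069 = 259109295.99.
Subtract the known strata: 11897·2906.76 + 13242·2020.50 + 19897·7270.50 = 205998323.22.
Remaining total for class 1: 259109295.99 − 205998323.22 = 53110972.77.
Divide by its size: 53110972.77 / 6033 = 8803.4100... → 8803.41.

8803.41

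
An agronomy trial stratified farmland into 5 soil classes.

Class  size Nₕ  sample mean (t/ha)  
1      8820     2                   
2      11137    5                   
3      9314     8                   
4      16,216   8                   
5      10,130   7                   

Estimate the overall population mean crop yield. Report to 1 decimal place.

N = 8820 + 11137 + 9314 + 16216 + 10130 = 55617.
Overall mean = Σ (Nₕ/N)·x̄ₕ — weight by population share, not a simple average.
Σ Nₕx̄ₕ = 8820·2 + 11137·5 + 9314·8 + 16216·8 + 10130·7 = 17640 + 55685 + 74512 + 129728 + 70910 = 348475.
Divide by N: 348475 / 55617 = 6.266... → 6.3.

6.3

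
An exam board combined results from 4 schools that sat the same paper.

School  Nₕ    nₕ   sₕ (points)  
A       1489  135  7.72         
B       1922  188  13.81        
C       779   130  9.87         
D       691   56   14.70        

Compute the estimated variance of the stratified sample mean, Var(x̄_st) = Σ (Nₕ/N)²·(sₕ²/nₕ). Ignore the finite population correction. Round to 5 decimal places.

0.29480

N = 4881. Term for each stratum: Wₕ²sₕ²/nₕ.
Var(x̄_st) = 0.04108399 + 0.15729636 + 0.01908746 + 0.07733661 = 0.29480442 → 0.29480.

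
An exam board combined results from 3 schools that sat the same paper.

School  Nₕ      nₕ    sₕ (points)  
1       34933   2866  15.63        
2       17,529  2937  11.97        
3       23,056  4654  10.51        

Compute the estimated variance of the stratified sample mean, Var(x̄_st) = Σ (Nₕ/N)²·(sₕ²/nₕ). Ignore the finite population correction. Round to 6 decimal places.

N = 75518. Term for each stratum: Wₕ²sₕ²/nₕ.
Var(x̄_st) = 0.018239485 + 0.002628438 + 0.002212310 = 0.023080233 → 0.023080.

0.023080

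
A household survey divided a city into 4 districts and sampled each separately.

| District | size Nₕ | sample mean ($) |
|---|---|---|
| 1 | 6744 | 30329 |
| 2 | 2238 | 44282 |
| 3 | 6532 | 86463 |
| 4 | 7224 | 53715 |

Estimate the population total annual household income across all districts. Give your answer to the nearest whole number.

Estimate total by summing Nₕ·x̄ₕ over strata.
6744·30329 + 2238·44282 + 6532·86463 + 7224·53715 = 204538776 + 99103116 + 564776316 + 388037160 = 1256455368.

1256455368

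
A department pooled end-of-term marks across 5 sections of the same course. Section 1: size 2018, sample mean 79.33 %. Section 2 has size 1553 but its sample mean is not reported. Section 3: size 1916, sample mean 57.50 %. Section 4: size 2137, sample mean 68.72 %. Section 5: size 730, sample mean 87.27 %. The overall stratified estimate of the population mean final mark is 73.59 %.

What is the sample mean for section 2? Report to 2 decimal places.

N = 2018 + 1553 + 1916 + 2137 + 730 = 8354.
Overall total = μ·N = 73.59·8354 = 614770.86.
Subtract the known strata: 2018·79.33 + 1916·57.50 + 2137·68.72 + 730·87.27 = 480819.68.
Remaining total for section 2: 614770.86 − 480819.68 = 133951.18.
Divide by its size: 133951.18 / 1553 = 86.2532... → 86.25.

86.25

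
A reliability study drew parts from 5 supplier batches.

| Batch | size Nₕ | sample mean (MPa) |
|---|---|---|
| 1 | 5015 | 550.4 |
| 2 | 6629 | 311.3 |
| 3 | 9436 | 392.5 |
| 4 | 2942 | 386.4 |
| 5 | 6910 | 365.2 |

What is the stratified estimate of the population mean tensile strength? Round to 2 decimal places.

N = 5015 + 6629 + 9436 + 2942 + 6910 = 30932.
Overall mean = Σ (Nₕ/N)·x̄ₕ — weight by population share, not a simple average.
Σ Nₕx̄ₕ = 5015·550.4 + 6629·311.3 + 9436·392.5 + 2942·386.4 + 6910·365.2 = 2760256 + 2063607.7 + 3703630 + 1136788.8 + 2523532 = 12187814.5.
Divide by N: 12187814.5 / 30932 = 394.0196... → 394.02.

394.02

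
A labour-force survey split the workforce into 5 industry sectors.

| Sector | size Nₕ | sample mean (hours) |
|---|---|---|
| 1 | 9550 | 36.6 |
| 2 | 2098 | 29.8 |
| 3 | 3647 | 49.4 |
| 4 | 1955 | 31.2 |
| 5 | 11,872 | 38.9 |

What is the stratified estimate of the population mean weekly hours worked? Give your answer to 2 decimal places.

38.29

N = 29122; weights Wₕ = Nₕ/N = (0.3279, 0.0720, 0.1252, 0.0671, 0.4077).
x̄_st = Σ Wₕ·x̄ₕ = 0.3279·36.6 + 0.0720·29.8 + 0.1252·49.4 + 0.0671·31.2 + 0.4077·38.9 ≈ 38.2882...
→ 38.29.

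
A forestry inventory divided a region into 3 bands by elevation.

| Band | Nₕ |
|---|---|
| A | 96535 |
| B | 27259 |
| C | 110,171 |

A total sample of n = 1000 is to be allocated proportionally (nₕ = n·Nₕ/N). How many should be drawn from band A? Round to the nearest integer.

Share of band A = 96535/233965 = 0.41260.
Allocate 1000 × 0.41260 = 412.604... → 413.

413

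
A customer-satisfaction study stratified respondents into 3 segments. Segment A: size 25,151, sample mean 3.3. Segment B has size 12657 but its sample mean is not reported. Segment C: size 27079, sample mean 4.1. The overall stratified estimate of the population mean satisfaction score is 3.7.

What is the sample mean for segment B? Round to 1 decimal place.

3.6

N = 25151 + 12657 + 27079 = 64887.
Overall total = μ·N = 3.7·64887 = 240081.9.
Subtract the known strata: 25151·3.3 + 27079·4.1 = 194022.2.
Remaining total for segment B: 240081.9 − 194022.2 = 46059.7.
Divide by its size: 46059.7 / 12657 = 3.639... → 3.6.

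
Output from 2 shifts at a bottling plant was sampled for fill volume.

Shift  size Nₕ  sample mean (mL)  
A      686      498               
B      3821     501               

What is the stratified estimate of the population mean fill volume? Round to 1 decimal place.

500.5

N = 686 + 3821 = 4507.
Overall mean = Σ (Nₕ/N)·x̄ₕ — weight by population share, not a simple average.
Σ Nₕx̄ₕ = 686·498 + 3821·501 = 341628 + 1914321 = 2255949.
Divide by N: 2255949 / 4507 = 500.543... → 500.5.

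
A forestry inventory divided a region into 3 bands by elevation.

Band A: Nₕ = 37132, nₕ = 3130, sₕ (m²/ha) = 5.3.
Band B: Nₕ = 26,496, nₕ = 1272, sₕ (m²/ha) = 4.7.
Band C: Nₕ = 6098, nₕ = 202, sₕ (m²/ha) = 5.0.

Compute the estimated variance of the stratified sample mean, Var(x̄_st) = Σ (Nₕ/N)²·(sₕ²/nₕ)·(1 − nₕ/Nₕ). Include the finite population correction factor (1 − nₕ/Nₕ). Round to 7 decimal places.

N = 69726; Wₕ = Nₕ/N.
band A: (37132/69726)²·5.3²/3130·(1 − 3130/37132) = 0.0023306159
band B: (26496/69726)²·4.7²/1272·(1 − 1272/26496) = 0.0023873351
band C: (6098/69726)²·5.0²/202·(1 − 202/6098) = 0.0009152590
Sum = 0.0056332100 → 0.0056332.

0.0056332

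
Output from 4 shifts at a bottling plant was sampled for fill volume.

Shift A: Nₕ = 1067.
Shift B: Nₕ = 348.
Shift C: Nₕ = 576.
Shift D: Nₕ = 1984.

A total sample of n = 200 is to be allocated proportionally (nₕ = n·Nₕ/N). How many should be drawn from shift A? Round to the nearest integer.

54

N = 1067 + 348 + 576 + 1984 = 3975.
n_A = 200·1067/3975 = 53.686... → 54.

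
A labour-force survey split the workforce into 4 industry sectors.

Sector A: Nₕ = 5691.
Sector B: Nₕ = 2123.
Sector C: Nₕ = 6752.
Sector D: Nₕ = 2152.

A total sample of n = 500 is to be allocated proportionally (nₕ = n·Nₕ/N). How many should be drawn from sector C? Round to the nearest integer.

202

Share of sector C = 6752/16718 = 0.40388.
Allocate 500 × 0.40388 = 201.938... → 202.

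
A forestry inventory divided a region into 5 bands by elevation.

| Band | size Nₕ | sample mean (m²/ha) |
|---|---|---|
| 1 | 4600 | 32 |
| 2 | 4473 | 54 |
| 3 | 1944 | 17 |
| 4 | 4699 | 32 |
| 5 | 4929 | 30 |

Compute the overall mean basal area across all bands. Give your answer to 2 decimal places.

N = 20645; weights Wₕ = Nₕ/N = (0.2228, 0.2167, 0.0942, 0.2276, 0.2388).
x̄_st = Σ Wₕ·x̄ₕ = 0.2228·32 + 0.2167·54 + 0.0942·17 + 0.2276·32 + 0.2388·30 ≈ 34.8766...
→ 34.88.

34.88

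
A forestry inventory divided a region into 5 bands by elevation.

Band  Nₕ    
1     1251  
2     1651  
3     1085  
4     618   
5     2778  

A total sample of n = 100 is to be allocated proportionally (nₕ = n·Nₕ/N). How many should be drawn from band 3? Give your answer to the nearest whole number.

N = 1251 + 1651 + 1085 + 618 + 2778 = 7383.
n_3 = 100·1085/7383 = 14.696... → 15.

15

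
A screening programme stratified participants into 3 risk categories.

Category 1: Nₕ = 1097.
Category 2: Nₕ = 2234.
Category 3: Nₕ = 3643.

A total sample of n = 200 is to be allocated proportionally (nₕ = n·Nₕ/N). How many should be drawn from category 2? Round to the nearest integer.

N = 1097 + 2234 + 3643 = 6974.
n_2 = 200·2234/6974 = 64.067... → 64.

64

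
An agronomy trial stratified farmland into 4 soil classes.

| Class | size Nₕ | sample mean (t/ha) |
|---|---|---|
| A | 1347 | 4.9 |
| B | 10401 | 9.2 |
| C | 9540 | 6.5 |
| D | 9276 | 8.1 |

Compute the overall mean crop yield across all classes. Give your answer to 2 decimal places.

7.83

N = 30564; weights Wₕ = Nₕ/N = (0.0441, 0.3403, 0.3121, 0.3035).
x̄_st = Σ Wₕ·x̄ₕ = 0.0441·4.9 + 0.3403·9.2 + 0.3121·6.5 + 0.3035·8.1 ≈ 7.8339...
→ 7.83.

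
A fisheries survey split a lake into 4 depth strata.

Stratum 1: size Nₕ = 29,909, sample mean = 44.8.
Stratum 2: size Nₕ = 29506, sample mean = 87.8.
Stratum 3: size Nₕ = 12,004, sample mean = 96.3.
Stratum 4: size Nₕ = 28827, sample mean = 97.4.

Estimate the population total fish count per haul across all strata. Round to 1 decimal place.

1: 29909·44.8 = 1339923.2
2: 29506·87.8 = 2590626.8
3: 12004·96.3 = 1155985.2
4: 28827·97.4 = 2807749.8
τ̂ = Σ Nₕx̄ₕ = 7894285.0.

7894285.0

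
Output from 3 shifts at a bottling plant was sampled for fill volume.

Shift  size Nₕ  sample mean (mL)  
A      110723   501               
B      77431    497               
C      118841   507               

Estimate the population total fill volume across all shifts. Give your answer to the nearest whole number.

A: 110723·501 = 55472223
B: 77431·497 = 38483207
C: 118841·507 = 60252387
τ̂ = Σ Nₕx̄ₕ = 154207817.

154207817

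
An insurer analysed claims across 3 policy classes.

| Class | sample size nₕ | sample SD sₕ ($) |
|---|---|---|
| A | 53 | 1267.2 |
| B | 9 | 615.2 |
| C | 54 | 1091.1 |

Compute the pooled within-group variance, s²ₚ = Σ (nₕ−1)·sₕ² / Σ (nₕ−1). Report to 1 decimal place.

1324120.4

Degrees of freedom: 52 + 8 + 53 = 113.
Σ(nₕ−1)sₕ² = 52·1605795.84 + 8·378471.04 + 53·1190499.21 = 149625610.13.
s²ₚ = 149625610.13 / 113 = 1324120.444... → 1324120.4.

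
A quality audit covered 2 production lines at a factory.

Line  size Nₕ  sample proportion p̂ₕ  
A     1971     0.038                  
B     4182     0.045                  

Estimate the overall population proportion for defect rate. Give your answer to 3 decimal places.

0.043

N = 1971 + 4182 = 6153.
Overall proportion = Σ (Nₕ/N)·p̂ₕ.
Σ Nₕp̂ₕ = 74.898 + 188.19 = 263.088.
263.088 / 6153 = 0.04276... → 0.043.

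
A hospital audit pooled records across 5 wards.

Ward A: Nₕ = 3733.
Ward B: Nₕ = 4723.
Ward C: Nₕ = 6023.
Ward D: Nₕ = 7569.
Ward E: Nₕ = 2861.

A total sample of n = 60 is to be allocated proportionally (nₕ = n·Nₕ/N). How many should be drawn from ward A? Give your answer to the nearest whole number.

Share of ward A = 3733/24909 = 0.14987.
Allocate 60 × 0.14987 = 8.992... → 9.

9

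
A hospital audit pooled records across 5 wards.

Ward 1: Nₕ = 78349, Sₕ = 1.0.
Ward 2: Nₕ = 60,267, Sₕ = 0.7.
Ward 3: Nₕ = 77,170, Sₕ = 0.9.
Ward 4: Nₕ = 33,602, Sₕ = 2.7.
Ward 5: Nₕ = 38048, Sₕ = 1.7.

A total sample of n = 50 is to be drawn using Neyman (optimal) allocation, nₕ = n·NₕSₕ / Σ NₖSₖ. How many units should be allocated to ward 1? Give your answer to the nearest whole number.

11

1: NₕSₕ = 78349·1.0 = 78349
2: NₕSₕ = 60267·0.7 = 42186.9
3: NₕSₕ = 77170·0.9 = 69453
4: NₕSₕ = 33602·2.7 = 90725.4
5: NₕSₕ = 38048·1.7 = 64681.6
Σ NₕSₕ = 345395.9.
n_1 = 50·78349/345395.9 = 11.342... → 11.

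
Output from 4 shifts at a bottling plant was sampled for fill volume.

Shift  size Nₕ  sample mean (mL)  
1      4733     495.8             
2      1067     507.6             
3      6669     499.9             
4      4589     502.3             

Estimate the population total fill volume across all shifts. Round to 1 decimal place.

1: 4733·495.8 = 2346621.4
2: 1067·507.6 = 541609.2
3: 6669·499.9 = 3333833.1
4: 4589·502.3 = 2305054.7
τ̂ = Σ Nₕx̄ₕ = 8527118.4.

8527118.4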